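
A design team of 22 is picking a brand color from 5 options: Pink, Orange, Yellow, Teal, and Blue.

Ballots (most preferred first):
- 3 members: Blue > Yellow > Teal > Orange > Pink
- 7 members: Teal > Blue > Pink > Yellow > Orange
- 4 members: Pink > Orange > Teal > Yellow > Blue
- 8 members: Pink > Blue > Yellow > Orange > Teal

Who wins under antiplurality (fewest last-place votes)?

Yellow

Last-place votes: Pink 3, Orange 7, Yellow 0, Teal 8, Blue 4.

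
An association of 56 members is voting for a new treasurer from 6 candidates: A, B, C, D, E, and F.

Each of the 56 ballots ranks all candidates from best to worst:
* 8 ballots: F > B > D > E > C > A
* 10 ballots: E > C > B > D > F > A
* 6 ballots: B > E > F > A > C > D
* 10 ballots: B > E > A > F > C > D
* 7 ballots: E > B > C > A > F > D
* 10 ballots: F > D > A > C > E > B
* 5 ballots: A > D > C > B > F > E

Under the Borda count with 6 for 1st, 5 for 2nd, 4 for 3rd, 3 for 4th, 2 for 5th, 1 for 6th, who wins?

B

A: 8×1 + 10×1 + 6×3 + 10×4 + 7×3 + 10×4 + 5×6 = 167
B: 8×5 + 10×4 + 6×6 + 10×6 + 7×5 + 10×1 + 5×3 = 236
C: 8×2 + 10×5 + 6×2 + 10×2 + 7×4 + 10×3 + 5×4 = 176
D: 8×4 + 10×3 + 6×1 + 10×1 + 7×1 + 10×5 + 5×5 = 160
E: 8×3 + 10×6 + 6×5 + 10×5 + 7×6 + 10×2 + 5×1 = 231
F: 8×6 + 10×2 + 6×4 + 10×3 + 7×2 + 10×6 + 5×2 = 206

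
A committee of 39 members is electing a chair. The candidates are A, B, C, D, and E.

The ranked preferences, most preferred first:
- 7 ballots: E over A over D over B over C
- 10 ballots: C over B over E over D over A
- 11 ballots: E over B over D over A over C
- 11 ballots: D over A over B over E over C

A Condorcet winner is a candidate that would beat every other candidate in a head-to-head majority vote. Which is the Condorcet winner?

B

B vs A: 21–18
B vs C: 29–10
B vs D: 21–18
B vs E: 21–18
B beats every other candidate.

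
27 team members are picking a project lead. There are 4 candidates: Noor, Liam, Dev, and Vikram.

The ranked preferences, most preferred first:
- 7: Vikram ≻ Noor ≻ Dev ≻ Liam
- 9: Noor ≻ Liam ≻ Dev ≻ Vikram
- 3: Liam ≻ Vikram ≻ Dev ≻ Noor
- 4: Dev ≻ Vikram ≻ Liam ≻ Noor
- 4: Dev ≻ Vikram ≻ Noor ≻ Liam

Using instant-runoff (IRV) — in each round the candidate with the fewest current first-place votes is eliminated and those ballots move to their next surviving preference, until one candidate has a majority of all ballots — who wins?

Vikram

Round 1: Noor 9, Liam 3, Dev 8, Vikram 7. Liam eliminated.
Round 2: Noor 9, Dev 8, Vikram 10. Dev eliminated.
Round 3: Noor 9, Vikram 18. Vikram has a majority (≥14).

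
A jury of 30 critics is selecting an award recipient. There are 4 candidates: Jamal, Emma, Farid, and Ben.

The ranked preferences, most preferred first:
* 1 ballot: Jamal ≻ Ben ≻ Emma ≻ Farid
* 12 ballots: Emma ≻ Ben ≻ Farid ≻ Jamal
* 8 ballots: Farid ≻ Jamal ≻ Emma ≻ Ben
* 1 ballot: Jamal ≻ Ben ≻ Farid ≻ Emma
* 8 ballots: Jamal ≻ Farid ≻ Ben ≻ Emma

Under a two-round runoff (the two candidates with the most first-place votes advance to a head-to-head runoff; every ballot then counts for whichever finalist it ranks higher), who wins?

Round 1 first-place votes: Jamal 10, Emma 12, Farid 8, Ben 0. Emma and Jamal advance.
Runoff: Emma is ranked above Jamal on 12 ballots, Jamal above Emma on 18.

Jamal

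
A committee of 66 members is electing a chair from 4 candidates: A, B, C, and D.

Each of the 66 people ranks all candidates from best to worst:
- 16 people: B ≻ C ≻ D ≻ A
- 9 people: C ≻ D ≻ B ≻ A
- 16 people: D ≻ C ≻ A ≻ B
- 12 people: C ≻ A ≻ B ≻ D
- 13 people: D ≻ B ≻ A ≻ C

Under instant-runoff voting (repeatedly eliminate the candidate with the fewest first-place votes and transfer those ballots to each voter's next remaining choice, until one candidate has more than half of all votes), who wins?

C

Round 1: A 0, B 16, C 21, D 29. A eliminated.
Round 2: B 16, C 21, D 29. B eliminated.
Round 3: C 37, D 29. C has a majority (≥34).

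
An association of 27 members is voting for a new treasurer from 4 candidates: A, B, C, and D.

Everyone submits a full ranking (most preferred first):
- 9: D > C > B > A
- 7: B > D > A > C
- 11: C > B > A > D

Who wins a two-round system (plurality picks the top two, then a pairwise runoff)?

D

Round 1 first-place votes: A 0, B 7, C 11, D 9. C and D advance.
Runoff: C is ranked above D on 11 ballots, D above C on 16.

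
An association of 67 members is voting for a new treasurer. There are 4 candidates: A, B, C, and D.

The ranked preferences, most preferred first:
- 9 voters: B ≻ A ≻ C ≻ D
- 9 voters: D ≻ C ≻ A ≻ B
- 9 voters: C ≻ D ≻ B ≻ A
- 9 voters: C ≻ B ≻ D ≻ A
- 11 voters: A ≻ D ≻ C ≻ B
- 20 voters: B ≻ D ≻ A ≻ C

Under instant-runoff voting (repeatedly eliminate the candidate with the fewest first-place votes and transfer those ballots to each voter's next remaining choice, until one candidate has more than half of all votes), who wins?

C

Round 1: A 11, B 29, C 18, D 9. D eliminated.
Round 2: A 11, B 29, C 27. A eliminated.
Round 3: B 29, C 38. C has a majority (≥34).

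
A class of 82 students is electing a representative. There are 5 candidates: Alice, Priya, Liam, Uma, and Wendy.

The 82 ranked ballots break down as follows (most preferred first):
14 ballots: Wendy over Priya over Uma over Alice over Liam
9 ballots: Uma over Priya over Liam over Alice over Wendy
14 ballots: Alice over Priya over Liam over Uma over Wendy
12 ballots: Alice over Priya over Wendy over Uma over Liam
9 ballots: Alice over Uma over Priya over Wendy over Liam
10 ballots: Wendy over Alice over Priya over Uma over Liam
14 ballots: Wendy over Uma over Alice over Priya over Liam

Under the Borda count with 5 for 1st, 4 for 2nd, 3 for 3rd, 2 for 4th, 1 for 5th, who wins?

Alice

Alice: 14×2 + 9×2 + 14×5 + 12×5 + 9×5 + 10×4 + 14×3 = 303
Priya: 14×4 + 9×4 + 14×4 + 12×4 + 9×3 + 10×3 + 14×2 = 281
Liam: 14×1 + 9×3 + 14×3 + 12×1 + 9×1 + 10×1 + 14×1 = 128
Uma: 14×3 + 9×5 + 14×2 + 12×2 + 9×4 + 10×2 + 14×4 = 251
Wendy: 14×5 + 9×1 + 14×1 + 12×3 + 9×2 + 10×5 + 14×5 = 267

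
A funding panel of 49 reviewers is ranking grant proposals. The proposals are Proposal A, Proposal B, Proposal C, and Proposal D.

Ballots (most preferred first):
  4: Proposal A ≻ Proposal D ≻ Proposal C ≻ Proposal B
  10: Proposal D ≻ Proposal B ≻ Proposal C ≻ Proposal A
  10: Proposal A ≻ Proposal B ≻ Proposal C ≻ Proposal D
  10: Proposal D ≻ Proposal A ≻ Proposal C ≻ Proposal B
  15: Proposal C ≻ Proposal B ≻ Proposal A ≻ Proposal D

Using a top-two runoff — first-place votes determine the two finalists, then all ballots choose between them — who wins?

Proposal C

Round 1 first-place votes: Proposal A 14, Proposal B 0, Proposal C 15, Proposal D 20. Proposal D and Proposal C advance.
Runoff: Proposal D is ranked above Proposal C on 24 ballots, Proposal C above Proposal D on 25.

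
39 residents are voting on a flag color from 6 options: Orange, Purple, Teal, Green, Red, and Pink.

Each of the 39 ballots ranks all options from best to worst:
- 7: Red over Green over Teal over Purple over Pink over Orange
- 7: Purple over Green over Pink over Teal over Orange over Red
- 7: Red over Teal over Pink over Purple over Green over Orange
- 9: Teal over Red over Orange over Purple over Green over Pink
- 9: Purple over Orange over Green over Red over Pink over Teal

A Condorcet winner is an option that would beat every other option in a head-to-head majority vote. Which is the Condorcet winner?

Red

Red vs Orange: 23–16
Red vs Purple: 23–16
Red vs Teal: 23–16
Red vs Green: 23–16
Red vs Pink: 32–7
Red beats every other option.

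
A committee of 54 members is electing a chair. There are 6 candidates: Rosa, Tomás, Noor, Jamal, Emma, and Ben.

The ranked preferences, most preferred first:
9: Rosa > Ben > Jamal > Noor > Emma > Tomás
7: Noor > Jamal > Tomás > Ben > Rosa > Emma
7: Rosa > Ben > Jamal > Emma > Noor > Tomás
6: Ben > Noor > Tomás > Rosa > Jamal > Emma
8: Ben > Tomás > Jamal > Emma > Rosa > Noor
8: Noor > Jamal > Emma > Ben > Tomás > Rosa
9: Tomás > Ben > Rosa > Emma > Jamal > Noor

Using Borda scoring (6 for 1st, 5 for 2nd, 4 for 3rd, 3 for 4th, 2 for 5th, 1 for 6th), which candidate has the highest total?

Rosa: 9×6 + 7×2 + 7×6 + 6×3 + 8×2 + 8×1 + 9×4 = 188
Tomás: 9×1 + 7×4 + 7×1 + 6×4 + 8×5 + 8×2 + 9×6 = 178
Noor: 9×3 + 7×6 + 7×2 + 6×5 + 8×1 + 8×6 + 9×1 = 178
Jamal: 9×4 + 7×5 + 7×4 + 6×2 + 8×4 + 8×5 + 9×2 = 201
Emma: 9×2 + 7×1 + 7×3 + 6×1 + 8×3 + 8×4 + 9×3 = 135
Ben: 9×5 + 7×3 + 7×5 + 6×6 + 8×6 + 8×3 + 9×5 = 254

Ben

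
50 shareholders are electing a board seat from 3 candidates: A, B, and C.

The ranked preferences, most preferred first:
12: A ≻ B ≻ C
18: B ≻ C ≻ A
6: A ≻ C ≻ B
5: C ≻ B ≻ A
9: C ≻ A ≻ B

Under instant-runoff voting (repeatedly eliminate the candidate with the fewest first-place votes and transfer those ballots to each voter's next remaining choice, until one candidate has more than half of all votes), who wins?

A

Round 1: A 18, B 18, C 14. C eliminated.
Round 2: A 27, B 23. A has a majority (≥26).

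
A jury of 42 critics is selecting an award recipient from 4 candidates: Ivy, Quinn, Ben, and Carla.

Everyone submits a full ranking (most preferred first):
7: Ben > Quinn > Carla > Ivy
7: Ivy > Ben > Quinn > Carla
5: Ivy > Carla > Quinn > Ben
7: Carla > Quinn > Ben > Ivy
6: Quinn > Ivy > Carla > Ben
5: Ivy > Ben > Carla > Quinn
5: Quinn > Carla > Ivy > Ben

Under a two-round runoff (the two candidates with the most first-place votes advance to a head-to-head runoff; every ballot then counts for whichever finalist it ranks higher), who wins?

Round 1 first-place votes: Ivy 17, Quinn 11, Ben 7, Carla 7. Ivy and Quinn advance.
Runoff: Ivy is ranked above Quinn on 17 ballots, Quinn above Ivy on 25.

Quinn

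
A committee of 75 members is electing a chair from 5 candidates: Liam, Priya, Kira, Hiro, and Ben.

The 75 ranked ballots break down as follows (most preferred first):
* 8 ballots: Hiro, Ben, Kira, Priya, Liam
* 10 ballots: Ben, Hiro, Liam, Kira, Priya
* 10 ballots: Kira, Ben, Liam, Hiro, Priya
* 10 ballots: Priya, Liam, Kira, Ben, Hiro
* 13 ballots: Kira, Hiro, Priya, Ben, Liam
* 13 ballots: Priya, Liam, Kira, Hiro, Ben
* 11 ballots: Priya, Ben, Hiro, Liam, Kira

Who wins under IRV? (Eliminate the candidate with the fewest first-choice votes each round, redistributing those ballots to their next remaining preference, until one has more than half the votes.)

Round 1: Liam 0, Priya 34, Kira 23, Hiro 8, Ben 10. Liam eliminated.
Round 2: Priya 34, Kira 23, Hiro 8, Ben 10. Hiro eliminated.
Round 3: Priya 34, Kira 23, Ben 18. Ben eliminated.
Round 4: Priya 34, Kira 41. Kira has a majority (≥38).

Kira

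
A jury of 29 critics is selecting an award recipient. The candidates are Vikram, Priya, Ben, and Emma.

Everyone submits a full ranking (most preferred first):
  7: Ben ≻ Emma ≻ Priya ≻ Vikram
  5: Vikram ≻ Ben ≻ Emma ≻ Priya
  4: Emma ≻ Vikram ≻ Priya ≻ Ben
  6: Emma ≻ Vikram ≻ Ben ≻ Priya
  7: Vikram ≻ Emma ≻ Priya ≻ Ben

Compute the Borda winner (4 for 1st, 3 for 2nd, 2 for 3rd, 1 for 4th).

Vikram: 7×1 + 5×4 + 4×3 + 6×3 + 7×4 = 85
Priya: 7×2 + 5×1 + 4×2 + 6×1 + 7×2 = 47
Ben: 7×4 + 5×3 + 4×1 + 6×2 + 7×1 = 66
Emma: 7×3 + 5×2 + 4×4 + 6×4 + 7×3 = 92

Emma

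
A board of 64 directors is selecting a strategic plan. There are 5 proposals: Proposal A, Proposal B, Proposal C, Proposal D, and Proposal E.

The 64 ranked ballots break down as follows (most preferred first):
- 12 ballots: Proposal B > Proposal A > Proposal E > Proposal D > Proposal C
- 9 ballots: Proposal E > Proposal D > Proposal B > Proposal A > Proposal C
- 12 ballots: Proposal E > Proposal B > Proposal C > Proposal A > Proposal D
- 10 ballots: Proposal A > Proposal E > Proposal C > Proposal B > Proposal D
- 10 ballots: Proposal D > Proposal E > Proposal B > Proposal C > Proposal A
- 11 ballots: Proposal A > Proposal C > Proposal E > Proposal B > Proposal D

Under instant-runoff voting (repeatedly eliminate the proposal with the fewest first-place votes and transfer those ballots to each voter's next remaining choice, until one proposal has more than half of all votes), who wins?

Proposal A

Round 1: Proposal A 21, Proposal B 12, Proposal C 0, Proposal D 10, Proposal E 21. Proposal C eliminated.
Round 2: Proposal A 21, Proposal B 12, Proposal D 10, Proposal E 21. Proposal D eliminated.
Round 3: Proposal A 21, Proposal B 12, Proposal E 31. Proposal B eliminated.
Round 4: Proposal A 33, Proposal E 31. Proposal A has a majority (≥33).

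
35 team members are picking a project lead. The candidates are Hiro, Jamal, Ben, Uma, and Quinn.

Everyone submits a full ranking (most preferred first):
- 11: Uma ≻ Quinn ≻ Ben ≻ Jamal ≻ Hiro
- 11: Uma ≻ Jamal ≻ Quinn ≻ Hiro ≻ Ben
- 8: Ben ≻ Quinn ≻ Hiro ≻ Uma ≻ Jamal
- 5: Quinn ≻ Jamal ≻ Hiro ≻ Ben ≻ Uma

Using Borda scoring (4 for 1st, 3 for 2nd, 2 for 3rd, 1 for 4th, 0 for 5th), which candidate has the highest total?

Hiro: 11×0 + 11×1 + 8×2 + 5×2 = 37
Jamal: 11×1 + 11×3 + 8×0 + 5×3 = 59
Ben: 11×2 + 11×0 + 8×4 + 5×1 = 59
Uma: 11×4 + 11×4 + 8×1 + 5×0 = 96
Quinn: 11×3 + 11×2 + 8×3 + 5×4 = 99

Quinn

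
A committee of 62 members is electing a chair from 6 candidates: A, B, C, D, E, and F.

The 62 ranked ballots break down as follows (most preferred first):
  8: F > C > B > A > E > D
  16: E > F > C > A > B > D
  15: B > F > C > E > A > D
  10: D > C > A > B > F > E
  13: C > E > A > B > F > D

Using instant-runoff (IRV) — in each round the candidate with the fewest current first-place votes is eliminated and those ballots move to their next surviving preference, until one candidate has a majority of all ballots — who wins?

C

Round 1: A 0, B 15, C 13, D 10, E 16, F 8. A eliminated.
Round 2: B 15, C 13, D 10, E 16, F 8. F eliminated.
Round 3: B 15, C 21, D 10, E 16. D eliminated.
Round 4: B 15, C 31, E 16. B eliminated.
Round 5: C 46, E 16. C has a majority (≥32).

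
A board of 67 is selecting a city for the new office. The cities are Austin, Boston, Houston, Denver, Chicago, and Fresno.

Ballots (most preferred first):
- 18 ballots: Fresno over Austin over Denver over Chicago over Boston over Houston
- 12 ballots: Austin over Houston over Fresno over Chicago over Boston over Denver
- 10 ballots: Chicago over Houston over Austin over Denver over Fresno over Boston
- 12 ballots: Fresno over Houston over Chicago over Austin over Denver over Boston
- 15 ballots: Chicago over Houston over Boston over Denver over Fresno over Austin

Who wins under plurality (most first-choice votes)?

Fresno

First-place votes: Austin 12, Boston 0, Houston 0, Denver 0, Chicago 25, Fresno 30.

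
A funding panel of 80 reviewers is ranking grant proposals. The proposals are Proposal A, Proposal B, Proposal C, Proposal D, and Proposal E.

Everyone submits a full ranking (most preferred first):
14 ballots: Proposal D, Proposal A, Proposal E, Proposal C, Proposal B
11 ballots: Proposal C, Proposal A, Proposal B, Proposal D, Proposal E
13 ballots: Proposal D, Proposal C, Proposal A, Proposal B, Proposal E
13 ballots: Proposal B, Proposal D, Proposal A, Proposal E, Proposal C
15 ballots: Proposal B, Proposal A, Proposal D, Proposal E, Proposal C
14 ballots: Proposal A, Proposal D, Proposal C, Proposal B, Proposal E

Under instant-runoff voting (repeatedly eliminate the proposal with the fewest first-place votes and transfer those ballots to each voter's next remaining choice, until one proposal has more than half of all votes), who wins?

Proposal D

Round 1: Proposal A 14, Proposal B 28, Proposal C 11, Proposal D 27, Proposal E 0. Proposal E eliminated.
Round 2: Proposal A 14, Proposal B 28, Proposal C 11, Proposal D 27. Proposal C eliminated.
Round 3: Proposal A 25, Proposal B 28, Proposal D 27. Proposal A eliminated.
Round 4: Proposal B 39, Proposal D 41. Proposal D has a majority (≥41).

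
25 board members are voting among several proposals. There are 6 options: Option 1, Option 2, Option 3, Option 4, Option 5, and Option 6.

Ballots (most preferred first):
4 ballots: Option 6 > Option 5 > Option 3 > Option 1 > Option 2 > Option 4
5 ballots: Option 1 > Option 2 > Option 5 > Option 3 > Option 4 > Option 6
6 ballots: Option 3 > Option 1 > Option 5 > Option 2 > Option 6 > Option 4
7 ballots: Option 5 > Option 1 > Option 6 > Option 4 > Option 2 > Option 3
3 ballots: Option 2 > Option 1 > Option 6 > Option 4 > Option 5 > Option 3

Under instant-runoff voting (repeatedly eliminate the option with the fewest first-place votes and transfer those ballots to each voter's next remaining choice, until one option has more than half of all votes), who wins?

Option 1

Round 1: Option 1 5, Option 2 3, Option 3 6, Option 4 0, Option 5 7, Option 6 4. Option 4 eliminated.
Round 2: Option 1 5, Option 2 3, Option 3 6, Option 5 7, Option 6 4. Option 2 eliminated.
Round 3: Option 1 8, Option 3 6, Option 5 7, Option 6 4. Option 6 eliminated.
Round 4: Option 1 8, Option 3 6, Option 5 11. Option 3 eliminated.
Round 5: Option 1 14, Option 5 11. Option 1 has a majority (≥13).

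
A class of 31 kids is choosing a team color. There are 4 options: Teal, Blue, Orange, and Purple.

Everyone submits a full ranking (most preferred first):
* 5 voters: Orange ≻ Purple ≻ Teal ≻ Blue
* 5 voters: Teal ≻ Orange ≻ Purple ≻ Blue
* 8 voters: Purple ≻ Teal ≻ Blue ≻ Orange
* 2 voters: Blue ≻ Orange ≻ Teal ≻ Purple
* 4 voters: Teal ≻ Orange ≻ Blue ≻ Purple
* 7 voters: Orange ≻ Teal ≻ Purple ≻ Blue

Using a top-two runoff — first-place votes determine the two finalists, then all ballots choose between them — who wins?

Round 1 first-place votes: Teal 9, Blue 2, Orange 12, Purple 8. Orange and Teal advance.
Runoff: Orange is ranked above Teal on 14 ballots, Teal above Orange on 17.

Teal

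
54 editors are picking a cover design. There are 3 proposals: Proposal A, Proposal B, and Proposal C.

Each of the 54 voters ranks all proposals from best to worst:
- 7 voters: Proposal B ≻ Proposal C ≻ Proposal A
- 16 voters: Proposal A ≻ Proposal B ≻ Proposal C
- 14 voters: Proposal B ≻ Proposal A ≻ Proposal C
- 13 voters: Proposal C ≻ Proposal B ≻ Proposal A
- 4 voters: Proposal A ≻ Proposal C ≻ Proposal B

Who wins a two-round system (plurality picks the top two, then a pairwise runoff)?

Proposal B

Round 1 first-place votes: Proposal A 20, Proposal B 21, Proposal C 13. Proposal B and Proposal A advance.
Runoff: Proposal B is ranked above Proposal A on 34 ballots, Proposal A above Proposal B on 20.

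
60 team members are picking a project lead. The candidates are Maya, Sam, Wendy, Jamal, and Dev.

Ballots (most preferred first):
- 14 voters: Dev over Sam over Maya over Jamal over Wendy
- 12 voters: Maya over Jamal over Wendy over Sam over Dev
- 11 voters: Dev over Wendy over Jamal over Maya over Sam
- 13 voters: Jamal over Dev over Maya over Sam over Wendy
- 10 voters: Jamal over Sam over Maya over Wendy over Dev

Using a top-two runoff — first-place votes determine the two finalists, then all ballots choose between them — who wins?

Round 1 first-place votes: Maya 12, Sam 0, Wendy 0, Jamal 23, Dev 25. Dev and Jamal advance.
Runoff: Dev is ranked above Jamal on 25 ballots, Jamal above Dev on 35.

Jamal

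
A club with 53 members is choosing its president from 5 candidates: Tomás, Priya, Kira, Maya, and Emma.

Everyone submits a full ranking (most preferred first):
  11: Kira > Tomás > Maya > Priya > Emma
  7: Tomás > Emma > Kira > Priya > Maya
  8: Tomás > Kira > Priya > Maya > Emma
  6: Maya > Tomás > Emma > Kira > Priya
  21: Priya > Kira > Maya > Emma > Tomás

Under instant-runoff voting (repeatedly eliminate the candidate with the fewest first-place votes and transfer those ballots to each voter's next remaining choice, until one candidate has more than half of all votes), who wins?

Round 1: Tomás 15, Priya 21, Kira 11, Maya 6, Emma 0. Emma eliminated.
Round 2: Tomás 15, Priya 21, Kira 11, Maya 6. Maya eliminated.
Round 3: Tomás 21, Priya 21, Kira 11. Kira eliminated.
Round 4: Tomás 32, Priya 21. Tomás has a majority (≥27).

Tomás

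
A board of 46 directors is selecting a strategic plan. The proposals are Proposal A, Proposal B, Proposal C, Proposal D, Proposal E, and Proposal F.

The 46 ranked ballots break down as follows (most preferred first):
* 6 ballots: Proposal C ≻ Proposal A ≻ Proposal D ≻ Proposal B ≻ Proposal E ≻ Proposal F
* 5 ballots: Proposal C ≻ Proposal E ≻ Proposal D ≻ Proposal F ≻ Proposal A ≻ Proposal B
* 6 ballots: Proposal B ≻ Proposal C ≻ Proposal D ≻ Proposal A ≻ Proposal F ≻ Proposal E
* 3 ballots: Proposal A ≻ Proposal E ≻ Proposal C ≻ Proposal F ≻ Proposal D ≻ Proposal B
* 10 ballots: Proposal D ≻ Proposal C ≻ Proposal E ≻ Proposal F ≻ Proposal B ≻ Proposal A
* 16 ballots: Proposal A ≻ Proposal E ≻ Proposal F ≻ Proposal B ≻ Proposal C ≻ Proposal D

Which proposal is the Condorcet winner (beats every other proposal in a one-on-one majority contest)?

Proposal C

Proposal C vs Proposal A: 27–19
Proposal C vs Proposal B: 24–22
Proposal C vs Proposal D: 36–10
Proposal C vs Proposal E: 27–19
Proposal C vs Proposal F: 30–16
Proposal C beats every other proposal.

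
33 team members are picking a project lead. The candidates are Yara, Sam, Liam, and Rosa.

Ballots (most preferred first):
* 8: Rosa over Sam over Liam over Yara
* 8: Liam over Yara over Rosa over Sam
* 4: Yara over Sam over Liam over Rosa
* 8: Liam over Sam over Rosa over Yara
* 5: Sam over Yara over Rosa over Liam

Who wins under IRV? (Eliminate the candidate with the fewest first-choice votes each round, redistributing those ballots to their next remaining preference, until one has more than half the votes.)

Sam

Round 1: Yara 4, Sam 5, Liam 16, Rosa 8. Yara eliminated.
Round 2: Sam 9, Liam 16, Rosa 8. Rosa eliminated.
Round 3: Sam 17, Liam 16. Sam has a majority (≥17).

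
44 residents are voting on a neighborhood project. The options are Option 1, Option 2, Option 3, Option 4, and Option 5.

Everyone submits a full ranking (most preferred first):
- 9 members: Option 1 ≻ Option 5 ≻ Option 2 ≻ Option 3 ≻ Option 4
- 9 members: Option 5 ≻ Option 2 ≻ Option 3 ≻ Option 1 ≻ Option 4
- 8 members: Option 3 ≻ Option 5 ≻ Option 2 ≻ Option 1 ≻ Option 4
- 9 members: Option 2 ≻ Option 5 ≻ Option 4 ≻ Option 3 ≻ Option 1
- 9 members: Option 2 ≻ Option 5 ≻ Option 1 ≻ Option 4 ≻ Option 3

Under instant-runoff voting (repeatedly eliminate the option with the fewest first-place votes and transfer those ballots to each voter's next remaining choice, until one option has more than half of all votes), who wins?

Option 5

Round 1: Option 1 9, Option 2 18, Option 3 8, Option 4 0, Option 5 9. Option 4 eliminated.
Round 2: Option 1 9, Option 2 18, Option 3 8, Option 5 9. Option 3 eliminated.
Round 3: Option 1 9, Option 2 18, Option 5 17. Option 1 eliminated.
Round 4: Option 2 18, Option 5 26. Option 5 has a majority (≥23).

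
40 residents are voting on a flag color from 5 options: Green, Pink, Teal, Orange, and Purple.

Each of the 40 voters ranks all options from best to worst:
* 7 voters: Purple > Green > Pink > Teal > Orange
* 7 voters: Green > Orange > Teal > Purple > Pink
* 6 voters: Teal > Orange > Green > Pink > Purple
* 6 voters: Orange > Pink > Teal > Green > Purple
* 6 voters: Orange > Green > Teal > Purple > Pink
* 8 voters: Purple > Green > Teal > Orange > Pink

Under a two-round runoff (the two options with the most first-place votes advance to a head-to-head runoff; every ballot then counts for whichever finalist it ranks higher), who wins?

Round 1 first-place votes: Green 7, Pink 0, Teal 6, Orange 12, Purple 15. Purple and Orange advance.
Runoff: Purple is ranked above Orange on 15 ballots, Orange above Purple on 25.

Orange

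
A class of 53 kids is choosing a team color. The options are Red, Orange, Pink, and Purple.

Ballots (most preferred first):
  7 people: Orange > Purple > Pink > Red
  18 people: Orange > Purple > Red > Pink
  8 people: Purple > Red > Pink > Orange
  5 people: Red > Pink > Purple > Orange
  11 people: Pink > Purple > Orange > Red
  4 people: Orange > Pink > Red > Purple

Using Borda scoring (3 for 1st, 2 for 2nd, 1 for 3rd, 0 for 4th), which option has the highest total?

Red: 7×0 + 18×1 + 8×2 + 5×3 + 11×0 + 4×1 = 53
Orange: 7×3 + 18×3 + 8×0 + 5×0 + 11×1 + 4×3 = 98
Pink: 7×1 + 18×0 + 8×1 + 5×2 + 11×3 + 4×2 = 66
Purple: 7×2 + 18×2 + 8×3 + 5×1 + 11×2 + 4×0 = 101

Purple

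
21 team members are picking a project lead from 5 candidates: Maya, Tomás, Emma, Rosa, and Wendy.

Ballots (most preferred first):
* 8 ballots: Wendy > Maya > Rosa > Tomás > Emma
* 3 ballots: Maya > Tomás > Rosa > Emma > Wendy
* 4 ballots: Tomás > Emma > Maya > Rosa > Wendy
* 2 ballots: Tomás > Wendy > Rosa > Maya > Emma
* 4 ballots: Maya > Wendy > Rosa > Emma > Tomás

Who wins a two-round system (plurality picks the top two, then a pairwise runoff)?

Round 1 first-place votes: Maya 7, Tomás 6, Emma 0, Rosa 0, Wendy 8. Wendy and Maya advance.
Runoff: Wendy is ranked above Maya on 10 ballots, Maya above Wendy on 11.

Maya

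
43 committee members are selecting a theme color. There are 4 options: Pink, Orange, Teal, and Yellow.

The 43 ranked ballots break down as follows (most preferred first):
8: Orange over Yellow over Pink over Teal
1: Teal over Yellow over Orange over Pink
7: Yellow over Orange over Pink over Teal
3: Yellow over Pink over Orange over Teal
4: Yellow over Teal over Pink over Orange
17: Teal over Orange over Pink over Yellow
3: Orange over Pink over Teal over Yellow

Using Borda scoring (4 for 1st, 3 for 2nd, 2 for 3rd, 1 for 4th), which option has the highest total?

Pink: 8×2 + 1×1 + 7×2 + 3×3 + 4×2 + 17×2 + 3×3 = 91
Orange: 8×4 + 1×2 + 7×3 + 3×2 + 4×1 + 17×3 + 3×4 = 128
Teal: 8×1 + 1×4 + 7×1 + 3×1 + 4×3 + 17×4 + 3×2 = 108
Yellow: 8×3 + 1×3 + 7×4 + 3×4 + 4×4 + 17×1 + 3×1 = 103

Orange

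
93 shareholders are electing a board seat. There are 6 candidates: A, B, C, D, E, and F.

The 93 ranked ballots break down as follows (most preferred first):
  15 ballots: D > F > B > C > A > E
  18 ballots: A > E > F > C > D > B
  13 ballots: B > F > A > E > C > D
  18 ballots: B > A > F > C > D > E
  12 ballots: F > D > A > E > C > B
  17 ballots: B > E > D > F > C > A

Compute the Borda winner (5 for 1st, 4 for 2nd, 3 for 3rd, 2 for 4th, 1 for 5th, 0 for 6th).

F

A: 15×1 + 18×5 + 13×3 + 18×4 + 12×3 + 17×0 = 252
B: 15×3 + 18×0 + 13×5 + 18×5 + 12×0 + 17×5 = 285
C: 15×2 + 18×2 + 13×1 + 18×2 + 12×1 + 17×1 = 144
D: 15×5 + 18×1 + 13×0 + 18×1 + 12×4 + 17×3 = 210
E: 15×0 + 18×4 + 13×2 + 18×0 + 12×2 + 17×4 = 190
F: 15×4 + 18×3 + 13×4 + 18×3 + 12×5 + 17×2 = 314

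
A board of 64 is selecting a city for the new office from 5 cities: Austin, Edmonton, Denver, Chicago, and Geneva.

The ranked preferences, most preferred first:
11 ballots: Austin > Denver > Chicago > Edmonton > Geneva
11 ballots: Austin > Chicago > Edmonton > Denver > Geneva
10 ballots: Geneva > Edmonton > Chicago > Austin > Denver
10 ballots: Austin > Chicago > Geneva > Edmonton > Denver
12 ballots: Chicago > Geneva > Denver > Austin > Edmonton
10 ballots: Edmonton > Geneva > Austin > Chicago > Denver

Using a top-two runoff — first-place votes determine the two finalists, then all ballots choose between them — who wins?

Austin

Round 1 first-place votes: Austin 32, Edmonton 10, Denver 0, Chicago 12, Geneva 10. Austin and Chicago advance.
Runoff: Austin is ranked above Chicago on 42 ballots, Chicago above Austin on 22.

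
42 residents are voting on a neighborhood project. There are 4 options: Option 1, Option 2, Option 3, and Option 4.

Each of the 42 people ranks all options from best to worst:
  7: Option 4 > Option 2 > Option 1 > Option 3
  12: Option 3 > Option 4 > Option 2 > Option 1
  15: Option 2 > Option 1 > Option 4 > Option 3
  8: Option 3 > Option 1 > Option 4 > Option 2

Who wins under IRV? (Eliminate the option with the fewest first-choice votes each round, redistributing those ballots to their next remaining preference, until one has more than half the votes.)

Option 2

Round 1: Option 1 0, Option 2 15, Option 3 20, Option 4 7. Option 1 eliminated.
Round 2: Option 2 15, Option 3 20, Option 4 7. Option 4 eliminated.
Round 3: Option 2 22, Option 3 20. Option 2 has a majority (≥22).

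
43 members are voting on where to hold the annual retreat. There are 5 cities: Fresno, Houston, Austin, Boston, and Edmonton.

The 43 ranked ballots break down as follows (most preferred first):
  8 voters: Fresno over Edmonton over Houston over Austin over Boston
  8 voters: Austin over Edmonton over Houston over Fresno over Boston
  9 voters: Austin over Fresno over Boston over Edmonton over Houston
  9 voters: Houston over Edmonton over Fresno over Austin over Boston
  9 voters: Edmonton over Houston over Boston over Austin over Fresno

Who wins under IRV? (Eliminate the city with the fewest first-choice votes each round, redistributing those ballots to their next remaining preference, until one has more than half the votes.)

Round 1: Fresno 8, Houston 9, Austin 17, Boston 0, Edmonton 9. Boston eliminated.
Round 2: Fresno 8, Houston 9, Austin 17, Edmonton 9. Fresno eliminated.
Round 3: Houston 9, Austin 17, Edmonton 17. Houston eliminated.
Round 4: Austin 17, Edmonton 26. Edmonton has a majority (≥22).

Edmonton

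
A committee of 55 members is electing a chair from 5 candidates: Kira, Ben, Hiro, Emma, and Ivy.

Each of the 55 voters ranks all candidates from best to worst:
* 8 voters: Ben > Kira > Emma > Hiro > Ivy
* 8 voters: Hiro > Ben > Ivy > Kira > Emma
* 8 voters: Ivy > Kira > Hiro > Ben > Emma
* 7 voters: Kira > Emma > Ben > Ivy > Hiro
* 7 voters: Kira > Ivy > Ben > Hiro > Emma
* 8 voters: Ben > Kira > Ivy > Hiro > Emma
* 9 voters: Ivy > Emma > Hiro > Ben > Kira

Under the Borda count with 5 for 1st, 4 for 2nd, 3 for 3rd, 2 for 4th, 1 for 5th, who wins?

Kira: 8×4 + 8×2 + 8×4 + 7×5 + 7×5 + 8×4 + 9×1 = 191
Ben: 8×5 + 8×4 + 8×2 + 7×3 + 7×3 + 8×5 + 9×2 = 188
Hiro: 8×2 + 8×5 + 8×3 + 7×1 + 7×2 + 8×2 + 9×3 = 144
Emma: 8×3 + 8×1 + 8×1 + 7×4 + 7×1 + 8×1 + 9×4 = 119
Ivy: 8×1 + 8×3 + 8×5 + 7×2 + 7×4 + 8×3 + 9×5 = 183

Kira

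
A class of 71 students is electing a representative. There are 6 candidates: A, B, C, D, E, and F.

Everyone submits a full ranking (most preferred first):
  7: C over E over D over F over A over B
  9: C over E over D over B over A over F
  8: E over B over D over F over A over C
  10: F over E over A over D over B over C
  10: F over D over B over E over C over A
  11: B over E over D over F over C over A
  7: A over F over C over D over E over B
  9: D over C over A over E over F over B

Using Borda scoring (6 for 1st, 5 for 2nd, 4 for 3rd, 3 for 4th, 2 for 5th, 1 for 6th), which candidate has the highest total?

E

A: 7×2 + 9×2 + 8×2 + 10×4 + 10×1 + 11×1 + 7×6 + 9×4 = 187
B: 7×1 + 9×3 + 8×5 + 10×2 + 10×4 + 11×6 + 7×1 + 9×1 = 216
C: 7×6 + 9×6 + 8×1 + 10×1 + 10×2 + 11×2 + 7×4 + 9×5 = 229
D: 7×4 + 9×4 + 8×4 + 10×3 + 10×5 + 11×4 + 7×3 + 9×6 = 295
E: 7×5 + 9×5 + 8×6 + 10×5 + 10×3 + 11×5 + 7×2 + 9×3 = 304
F: 7×3 + 9×1 + 8×3 + 10×6 + 10×6 + 11×3 + 7×5 + 9×2 = 260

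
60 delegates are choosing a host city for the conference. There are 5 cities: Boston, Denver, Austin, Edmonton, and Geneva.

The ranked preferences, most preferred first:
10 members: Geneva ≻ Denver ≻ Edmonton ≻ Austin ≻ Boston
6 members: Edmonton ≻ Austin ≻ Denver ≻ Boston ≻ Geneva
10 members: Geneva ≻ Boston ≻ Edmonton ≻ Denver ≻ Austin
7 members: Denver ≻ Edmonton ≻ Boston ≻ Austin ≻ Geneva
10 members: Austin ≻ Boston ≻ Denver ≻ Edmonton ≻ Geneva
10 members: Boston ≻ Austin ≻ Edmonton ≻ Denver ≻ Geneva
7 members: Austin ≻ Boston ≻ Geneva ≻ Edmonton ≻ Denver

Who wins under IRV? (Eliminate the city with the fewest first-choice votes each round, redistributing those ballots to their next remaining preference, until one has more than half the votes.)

Austin

Round 1: Boston 10, Denver 7, Austin 17, Edmonton 6, Geneva 20. Edmonton eliminated.
Round 2: Boston 10, Denver 7, Austin 23, Geneva 20. Denver eliminated.
Round 3: Boston 17, Austin 23, Geneva 20. Boston eliminated.
Round 4: Austin 40, Geneva 20. Austin has a majority (≥31).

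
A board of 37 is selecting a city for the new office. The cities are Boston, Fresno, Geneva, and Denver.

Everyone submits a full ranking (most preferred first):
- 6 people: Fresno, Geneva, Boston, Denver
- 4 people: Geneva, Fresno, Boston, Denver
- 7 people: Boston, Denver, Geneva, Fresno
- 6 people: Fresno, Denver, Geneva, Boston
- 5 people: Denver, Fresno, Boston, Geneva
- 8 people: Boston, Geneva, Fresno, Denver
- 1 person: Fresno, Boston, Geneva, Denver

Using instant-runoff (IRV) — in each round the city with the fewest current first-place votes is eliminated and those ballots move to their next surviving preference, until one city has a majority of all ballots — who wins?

Round 1: Boston 15, Fresno 13, Geneva 4, Denver 5. Geneva eliminated.
Round 2: Boston 15, Fresno 17, Denver 5. Denver eliminated.
Round 3: Boston 15, Fresno 22. Fresno has a majority (≥19).

Fresno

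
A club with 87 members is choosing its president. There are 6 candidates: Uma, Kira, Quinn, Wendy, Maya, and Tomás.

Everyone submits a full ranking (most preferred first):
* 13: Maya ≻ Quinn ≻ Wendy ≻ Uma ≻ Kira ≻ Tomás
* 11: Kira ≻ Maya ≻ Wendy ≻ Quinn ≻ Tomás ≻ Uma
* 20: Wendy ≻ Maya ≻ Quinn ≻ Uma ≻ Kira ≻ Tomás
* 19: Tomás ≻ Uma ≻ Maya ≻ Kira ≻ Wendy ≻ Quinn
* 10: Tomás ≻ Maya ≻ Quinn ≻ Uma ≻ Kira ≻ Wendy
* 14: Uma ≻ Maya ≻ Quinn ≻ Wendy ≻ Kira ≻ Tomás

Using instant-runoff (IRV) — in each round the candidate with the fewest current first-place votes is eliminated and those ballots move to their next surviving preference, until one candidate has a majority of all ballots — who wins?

Round 1: Uma 14, Kira 11, Quinn 0, Wendy 20, Maya 13, Tomás 29. Quinn eliminated.
Round 2: Uma 14, Kira 11, Wendy 20, Maya 13, Tomás 29. Kira eliminated.
Round 3: Uma 14, Wendy 20, Maya 24, Tomás 29. Uma eliminated.
Round 4: Wendy 20, Maya 38, Tomás 29. Wendy eliminated.
Round 5: Maya 58, Tomás 29. Maya has a majority (≥44).

Maya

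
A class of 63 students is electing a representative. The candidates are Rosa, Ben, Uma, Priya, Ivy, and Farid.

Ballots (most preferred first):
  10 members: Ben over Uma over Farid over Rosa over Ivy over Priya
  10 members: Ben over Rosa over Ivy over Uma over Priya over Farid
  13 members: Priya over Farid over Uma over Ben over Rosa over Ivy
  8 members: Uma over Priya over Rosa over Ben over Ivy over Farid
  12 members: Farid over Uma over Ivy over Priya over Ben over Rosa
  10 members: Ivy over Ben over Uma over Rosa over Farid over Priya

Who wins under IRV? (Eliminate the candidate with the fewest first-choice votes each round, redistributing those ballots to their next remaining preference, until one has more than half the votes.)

Priya

Round 1: Rosa 0, Ben 20, Uma 8, Priya 13, Ivy 10, Farid 12. Rosa eliminated.
Round 2: Ben 20, Uma 8, Priya 13, Ivy 10, Farid 12. Uma eliminated.
Round 3: Ben 20, Priya 21, Ivy 10, Farid 12. Ivy eliminated.
Round 4: Ben 30, Priya 21, Farid 12. Farid eliminated.
Round 5: Ben 30, Priya 33. Priya has a majority (≥32).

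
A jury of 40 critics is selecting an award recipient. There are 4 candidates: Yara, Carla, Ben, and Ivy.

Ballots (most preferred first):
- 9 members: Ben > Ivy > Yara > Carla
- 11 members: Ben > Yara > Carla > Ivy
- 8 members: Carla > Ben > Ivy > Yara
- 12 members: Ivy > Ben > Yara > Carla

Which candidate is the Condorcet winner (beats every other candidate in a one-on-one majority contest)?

Ben vs Yara: 40–0
Ben vs Carla: 32–8
Ben vs Ivy: 28–12
Ben beats every other candidate.

Ben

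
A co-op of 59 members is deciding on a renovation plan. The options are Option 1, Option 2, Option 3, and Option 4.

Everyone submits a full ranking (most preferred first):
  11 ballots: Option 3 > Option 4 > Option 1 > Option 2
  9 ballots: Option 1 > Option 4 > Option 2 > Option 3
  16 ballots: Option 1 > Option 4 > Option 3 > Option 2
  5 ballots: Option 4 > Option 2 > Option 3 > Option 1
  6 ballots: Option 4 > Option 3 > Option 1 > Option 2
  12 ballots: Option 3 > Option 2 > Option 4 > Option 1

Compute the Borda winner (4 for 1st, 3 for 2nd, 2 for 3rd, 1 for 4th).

Option 1: 11×2 + 9×4 + 16×4 + 5×1 + 6×2 + 12×1 = 151
Option 2: 11×1 + 9×2 + 16×1 + 5×3 + 6×1 + 12×3 = 102
Option 3: 11×4 + 9×1 + 16×2 + 5×2 + 6×3 + 12×4 = 161
Option 4: 11×3 + 9×3 + 16×3 + 5×4 + 6×4 + 12×2 = 176

Option 4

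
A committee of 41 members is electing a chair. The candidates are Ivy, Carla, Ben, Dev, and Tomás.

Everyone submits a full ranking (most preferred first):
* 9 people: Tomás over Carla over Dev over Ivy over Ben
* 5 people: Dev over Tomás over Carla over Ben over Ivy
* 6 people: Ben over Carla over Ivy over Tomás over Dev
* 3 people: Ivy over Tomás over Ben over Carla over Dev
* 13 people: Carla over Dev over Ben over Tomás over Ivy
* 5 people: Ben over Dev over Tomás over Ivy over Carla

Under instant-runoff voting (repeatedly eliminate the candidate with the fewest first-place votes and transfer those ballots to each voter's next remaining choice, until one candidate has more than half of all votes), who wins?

Round 1: Ivy 3, Carla 13, Ben 11, Dev 5, Tomás 9. Ivy eliminated.
Round 2: Carla 13, Ben 11, Dev 5, Tomás 12. Dev eliminated.
Round 3: Carla 13, Ben 11, Tomás 17. Ben eliminated.
Round 4: Carla 19, Tomás 22. Tomás has a majority (≥21).

Tomás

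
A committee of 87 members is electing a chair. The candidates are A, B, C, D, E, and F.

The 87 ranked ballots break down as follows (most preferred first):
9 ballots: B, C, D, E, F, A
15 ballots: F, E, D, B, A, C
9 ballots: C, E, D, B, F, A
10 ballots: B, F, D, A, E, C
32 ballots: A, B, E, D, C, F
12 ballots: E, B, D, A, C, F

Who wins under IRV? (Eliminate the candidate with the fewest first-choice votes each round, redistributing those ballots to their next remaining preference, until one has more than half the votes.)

E

Round 1: A 32, B 19, C 9, D 0, E 12, F 15. D eliminated.
Round 2: A 32, B 19, C 9, E 12, F 15. C eliminated.
Round 3: A 32, B 19, E 21, F 15. F eliminated.
Round 4: A 32, B 19, E 36. B eliminated.
Round 5: A 42, E 45. E has a majority (≥44).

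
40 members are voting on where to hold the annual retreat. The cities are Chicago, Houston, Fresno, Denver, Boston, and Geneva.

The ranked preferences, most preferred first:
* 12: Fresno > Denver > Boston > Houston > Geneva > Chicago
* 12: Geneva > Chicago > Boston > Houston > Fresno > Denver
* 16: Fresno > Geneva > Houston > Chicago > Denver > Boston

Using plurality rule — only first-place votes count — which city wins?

First-place votes: Chicago 0, Houston 0, Fresno 28, Denver 0, Boston 0, Geneva 12.

Fresno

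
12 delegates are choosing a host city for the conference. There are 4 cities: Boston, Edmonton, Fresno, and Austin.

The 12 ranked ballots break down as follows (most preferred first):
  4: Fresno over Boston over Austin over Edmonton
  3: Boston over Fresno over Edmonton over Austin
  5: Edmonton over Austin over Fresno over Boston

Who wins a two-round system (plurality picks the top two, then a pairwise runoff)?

Fresno

Round 1 first-place votes: Boston 3, Edmonton 5, Fresno 4, Austin 0. Edmonton and Fresno advance.
Runoff: Edmonton is ranked above Fresno on 5 ballots, Fresno above Edmonton on 7.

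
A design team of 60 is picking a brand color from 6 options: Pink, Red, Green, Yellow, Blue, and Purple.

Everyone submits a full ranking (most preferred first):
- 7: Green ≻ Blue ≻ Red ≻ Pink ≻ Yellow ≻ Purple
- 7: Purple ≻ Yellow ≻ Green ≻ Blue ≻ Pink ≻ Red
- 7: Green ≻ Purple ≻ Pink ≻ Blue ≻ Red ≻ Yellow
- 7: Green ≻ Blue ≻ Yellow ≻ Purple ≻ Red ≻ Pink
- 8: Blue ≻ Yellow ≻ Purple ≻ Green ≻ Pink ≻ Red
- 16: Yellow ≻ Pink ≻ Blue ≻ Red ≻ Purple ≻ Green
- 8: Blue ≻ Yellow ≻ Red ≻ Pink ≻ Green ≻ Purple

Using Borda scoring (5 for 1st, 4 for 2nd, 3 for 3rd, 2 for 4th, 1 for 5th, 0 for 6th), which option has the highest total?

Pink: 7×2 + 7×1 + 7×3 + 7×0 + 8×1 + 16×4 + 8×2 = 130
Red: 7×3 + 7×0 + 7×1 + 7×1 + 8×0 + 16×2 + 8×3 = 91
Green: 7×5 + 7×3 + 7×5 + 7×5 + 8×2 + 16×0 + 8×1 = 150
Yellow: 7×1 + 7×4 + 7×0 + 7×3 + 8×4 + 16×5 + 8×4 = 200
Blue: 7×4 + 7×2 + 7×2 + 7×4 + 8×5 + 16×3 + 8×5 = 212
Purple: 7×0 + 7×5 + 7×4 + 7×2 + 8×3 + 16×1 + 8×0 = 117

Blue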